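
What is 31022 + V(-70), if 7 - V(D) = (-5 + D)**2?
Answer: 25404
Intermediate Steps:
V(D) = 7 - (-5 + D)**2
31022 + V(-70) = 31022 + (7 - (-5 - 70)**2) = 31022 + (7 - 1*(-75)**2) = 31022 + (7 - 1*5625) = 31022 + (7 - 5625) = 31022 - 5618 = 25404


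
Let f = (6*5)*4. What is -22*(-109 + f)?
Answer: -242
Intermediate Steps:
f = 120 (f = 30*4 = 120)
-22*(-109 + f) = -22*(-109 + 120) = -22*11 = -242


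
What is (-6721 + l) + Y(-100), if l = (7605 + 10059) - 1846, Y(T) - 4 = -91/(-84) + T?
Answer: 108025/12 ≈ 9002.1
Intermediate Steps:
Y(T) = 61/12 + T (Y(T) = 4 + (-91/(-84) + T) = 4 + (-91*(-1/84) + T) = 4 + (13/12 + T) = 61/12 + T)
l = 15818 (l = 17664 - 1846 = 15818)
(-6721 + l) + Y(-100) = (-6721 + 15818) + (61/12 - 100) = 9097 - 1139/12 = 108025/12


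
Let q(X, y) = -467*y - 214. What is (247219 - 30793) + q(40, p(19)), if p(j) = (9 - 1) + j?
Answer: 203603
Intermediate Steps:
p(j) = 8 + j
q(X, y) = -214 - 467*y
(247219 - 30793) + q(40, p(19)) = (247219 - 30793) + (-214 - 467*(8 + 19)) = 216426 + (-214 - 467*27) = 216426 + (-214 - 12609) = 216426 - 12823 = 203603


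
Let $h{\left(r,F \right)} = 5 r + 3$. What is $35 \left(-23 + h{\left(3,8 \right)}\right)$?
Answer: $-175$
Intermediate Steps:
$h{\left(r,F \right)} = 3 + 5 r$
$35 \left(-23 + h{\left(3,8 \right)}\right) = 35 \left(-23 + \left(3 + 5 \cdot 3\right)\right) = 35 \left(-23 + \left(3 + 15\right)\right) = 35 \left(-23 + 18\right) = 35 \left(-5\right) = -175$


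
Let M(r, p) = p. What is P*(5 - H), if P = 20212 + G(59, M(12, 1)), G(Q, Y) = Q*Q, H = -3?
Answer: 189544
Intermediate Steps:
G(Q, Y) = Q²
P = 23693 (P = 20212 + 59² = 20212 + 3481 = 23693)
P*(5 - H) = 23693*(5 - 1*(-3)) = 23693*(5 + 3) = 23693*8 = 189544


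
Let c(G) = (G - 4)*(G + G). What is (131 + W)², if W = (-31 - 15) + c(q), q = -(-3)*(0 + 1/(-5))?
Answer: 5121169/625 ≈ 8193.9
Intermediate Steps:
q = -⅗ (q = -(-3)*(0 - ⅕) = -(-3)*(-1)/5 = -1*⅗ = -⅗ ≈ -0.60000)
c(G) = 2*G*(-4 + G) (c(G) = (-4 + G)*(2*G) = 2*G*(-4 + G))
W = -1012/25 (W = (-31 - 15) + 2*(-⅗)*(-4 - ⅗) = -46 + 2*(-⅗)*(-23/5) = -46 + 138/25 = -1012/25 ≈ -40.480)
(131 + W)² = (131 - 1012/25)² = (2263/25)² = 5121169/625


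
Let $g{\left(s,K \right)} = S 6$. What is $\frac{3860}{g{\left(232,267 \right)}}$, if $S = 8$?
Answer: $\frac{965}{12} \approx 80.417$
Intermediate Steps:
$g{\left(s,K \right)} = 48$ ($g{\left(s,K \right)} = 8 \cdot 6 = 48$)
$\frac{3860}{g{\left(232,267 \right)}} = \frac{3860}{48} = 3860 \cdot \frac{1}{48} = \frac{965}{12}$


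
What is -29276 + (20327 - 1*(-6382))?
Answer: -2567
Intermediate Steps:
-29276 + (20327 - 1*(-6382)) = -29276 + (20327 + 6382) = -29276 + 26709 = -2567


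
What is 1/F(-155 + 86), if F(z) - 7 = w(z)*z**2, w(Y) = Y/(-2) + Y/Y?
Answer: 2/338045 ≈ 5.9164e-6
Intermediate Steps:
w(Y) = 1 - Y/2 (w(Y) = Y*(-1/2) + 1 = -Y/2 + 1 = 1 - Y/2)
F(z) = 7 + z**2*(1 - z/2) (F(z) = 7 + (1 - z/2)*z**2 = 7 + z**2*(1 - z/2))
1/F(-155 + 86) = 1/(7 + (-155 + 86)**2*(2 - (-155 + 86))/2) = 1/(7 + (1/2)*(-69)**2*(2 - 1*(-69))) = 1/(7 + (1/2)*4761*(2 + 69)) = 1/(7 + (1/2)*4761*71) = 1/(7 + 338031/2) = 1/(338045/2) = 2/338045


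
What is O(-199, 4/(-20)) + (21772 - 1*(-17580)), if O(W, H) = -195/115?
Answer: 905057/23 ≈ 39350.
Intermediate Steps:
O(W, H) = -39/23 (O(W, H) = -195*1/115 = -39/23)
O(-199, 4/(-20)) + (21772 - 1*(-17580)) = -39/23 + (21772 - 1*(-17580)) = -39/23 + (21772 + 17580) = -39/23 + 39352 = 905057/23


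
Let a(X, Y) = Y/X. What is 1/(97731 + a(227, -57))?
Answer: 227/22184880 ≈ 1.0232e-5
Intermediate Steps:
1/(97731 + a(227, -57)) = 1/(97731 - 57/227) = 1/(22184880/227) = 227/22184880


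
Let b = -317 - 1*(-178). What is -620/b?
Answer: 620/139 ≈ 4.4604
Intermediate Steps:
b = -139 (b = -317 + 178 = -139)
-620/b = -620/(-139) = -620*(-1/139) = 620/139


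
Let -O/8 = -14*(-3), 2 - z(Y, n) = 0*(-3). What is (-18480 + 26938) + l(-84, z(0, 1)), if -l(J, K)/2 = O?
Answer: 9130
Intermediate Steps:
z(Y, n) = 2 (z(Y, n) = 2 - 0*(-3) = 2 - 1*0 = 2 + 0 = 2)
O = -336 (O = -(-112)*(-3) = -8*42 = -336)
l(J, K) = 672 (l(J, K) = -2*(-336) = 672)
(-18480 + 26938) + l(-84, z(0, 1)) = (-18480 + 26938) + 672 = 8458 + 672 = 9130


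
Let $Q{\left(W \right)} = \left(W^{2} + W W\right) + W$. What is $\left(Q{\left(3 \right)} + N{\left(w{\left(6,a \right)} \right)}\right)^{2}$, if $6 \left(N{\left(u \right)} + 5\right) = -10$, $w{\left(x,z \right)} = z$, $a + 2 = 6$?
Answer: $\frac{1849}{9} \approx 205.44$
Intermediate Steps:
$a = 4$ ($a = -2 + 6 = 4$)
$Q{\left(W \right)} = W + 2 W^{2}$ ($Q{\left(W \right)} = \left(W^{2} + W^{2}\right) + W = 2 W^{2} + W = W + 2 W^{2}$)
$N{\left(u \right)} = - \frac{20}{3}$ ($N{\left(u \right)} = -5 + \frac{1}{6} \left(-10\right) = -5 - \frac{5}{3} = - \frac{20}{3}$)
$\left(Q{\left(3 \right)} + N{\left(w{\left(6,a \right)} \right)}\right)^{2} = \left(3 \left(1 + 2 \cdot 3\right) - \frac{20}{3}\right)^{2} = \left(3 \left(1 + 6\right) - \frac{20}{3}\right)^{2} = \left(3 \cdot 7 - \frac{20}{3}\right)^{2} = \left(21 - \frac{20}{3}\right)^{2} = \left(\frac{43}{3}\right)^{2} = \frac{1849}{9}$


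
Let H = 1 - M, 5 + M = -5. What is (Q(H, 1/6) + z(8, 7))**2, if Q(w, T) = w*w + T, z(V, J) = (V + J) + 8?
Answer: 748225/36 ≈ 20784.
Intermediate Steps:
M = -10 (M = -5 - 5 = -10)
z(V, J) = 8 + J + V (z(V, J) = (J + V) + 8 = 8 + J + V)
H = 11 (H = 1 - 1*(-10) = 1 + 10 = 11)
Q(w, T) = T + w**2 (Q(w, T) = w**2 + T = T + w**2)
(Q(H, 1/6) + z(8, 7))**2 = ((1/6 + 11**2) + (8 + 7 + 8))**2 = ((1/6 + 121) + 23)**2 = (727/6 + 23)**2 = (865/6)**2 = 748225/36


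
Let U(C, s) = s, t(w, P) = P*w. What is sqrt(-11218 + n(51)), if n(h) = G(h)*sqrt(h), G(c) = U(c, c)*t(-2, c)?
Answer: sqrt(-11218 - 5202*sqrt(51)) ≈ 219.93*I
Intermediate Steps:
G(c) = -2*c**2 (G(c) = c*(c*(-2)) = c*(-2*c) = -2*c**2)
n(h) = -2*h**(5/2) (n(h) = (-2*h**2)*sqrt(h) = -2*h**(5/2))
sqrt(-11218 + n(51)) = sqrt(-11218 - 5202*sqrt(51))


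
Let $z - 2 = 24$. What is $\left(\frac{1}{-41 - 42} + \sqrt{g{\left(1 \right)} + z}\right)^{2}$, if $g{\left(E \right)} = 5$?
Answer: $\frac{213560}{6889} - \frac{2 \sqrt{31}}{83} \approx 30.866$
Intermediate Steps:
$z = 26$ ($z = 2 + 24 = 26$)
$\left(\frac{1}{-41 - 42} + \sqrt{g{\left(1 \right)} + z}\right)^{2} = \left(\frac{1}{-41 - 42} + \sqrt{5 + 26}\right)^{2} = \left(\frac{1}{-83} + \sqrt{31}\right)^{2} = \left(- \frac{1}{83} + \sqrt{31}\right)^{2}$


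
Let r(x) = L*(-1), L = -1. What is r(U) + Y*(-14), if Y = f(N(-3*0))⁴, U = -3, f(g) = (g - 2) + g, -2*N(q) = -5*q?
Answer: -223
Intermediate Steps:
N(q) = 5*q/2 (N(q) = -(-5)*q/2 = 5*q/2)
f(g) = -2 + 2*g (f(g) = (-2 + g) + g = -2 + 2*g)
Y = 16 (Y = (-2 + 2*(5*(-3*0)/2))⁴ = (-2 + 2*((5/2)*0))⁴ = (-2 + 2*0)⁴ = (-2 + 0)⁴ = (-2)⁴ = 16)
r(x) = 1 (r(x) = -1*(-1) = 1)
r(U) + Y*(-14) = 1 + 16*(-14) = 1 - 224 = -223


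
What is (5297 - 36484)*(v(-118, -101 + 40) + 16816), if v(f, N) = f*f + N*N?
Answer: -1074735207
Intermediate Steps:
v(f, N) = N² + f² (v(f, N) = f² + N² = N² + f²)
(5297 - 36484)*(v(-118, -101 + 40) + 16816) = (5297 - 36484)*(((-101 + 40)² + (-118)²) + 16816) = -31187*(((-61)² + 13924) + 16816) = -31187*((3721 + 13924) + 16816) = -31187*(17645 + 16816) = -31187*34461 = -1074735207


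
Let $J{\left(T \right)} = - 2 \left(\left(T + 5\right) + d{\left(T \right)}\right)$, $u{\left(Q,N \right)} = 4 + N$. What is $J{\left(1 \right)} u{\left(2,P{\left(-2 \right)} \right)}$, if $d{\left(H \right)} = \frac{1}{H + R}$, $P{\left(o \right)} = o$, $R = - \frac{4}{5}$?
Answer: $-44$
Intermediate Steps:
$R = - \frac{4}{5}$ ($R = \left(-4\right) \frac{1}{5} = - \frac{4}{5} \approx -0.8$)
$d{\left(H \right)} = \frac{1}{- \frac{4}{5} + H}$ ($d{\left(H \right)} = \frac{1}{H - \frac{4}{5}} = \frac{1}{- \frac{4}{5} + H}$)
$J{\left(T \right)} = -10 - \frac{10}{-4 + 5 T} - 2 T$ ($J{\left(T \right)} = - 2 \left(\left(T + 5\right) + \frac{5}{-4 + 5 T}\right) = - 2 \left(\left(5 + T\right) + \frac{5}{-4 + 5 T}\right) = - 2 \left(5 + T + \frac{5}{-4 + 5 T}\right) = -10 - \frac{10}{-4 + 5 T} - 2 T$)
$J{\left(1 \right)} u{\left(2,P{\left(-2 \right)} \right)} = \frac{2 \left(15 - 21 - 5 \cdot 1^{2}\right)}{-4 + 5 \cdot 1} \left(4 - 2\right) = \frac{2 \left(15 - 21 - 5\right)}{-4 + 5} \cdot 2 = \frac{2 \left(15 - 21 - 5\right)}{1} \cdot 2 = 2 \cdot 1 \left(-11\right) 2 = \left(-22\right) 2 = -44$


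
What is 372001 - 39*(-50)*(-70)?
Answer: 235501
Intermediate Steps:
372001 - 39*(-50)*(-70) = 372001 - (-1950)*(-70) = 372001 - 1*136500 = 372001 - 136500 = 235501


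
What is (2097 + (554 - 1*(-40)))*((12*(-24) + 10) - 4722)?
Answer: -13455000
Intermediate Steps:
(2097 + (554 - 1*(-40)))*((12*(-24) + 10) - 4722) = (2097 + (554 + 40))*((-288 + 10) - 4722) = (2097 + 594)*(-278 - 4722) = 2691*(-5000) = -13455000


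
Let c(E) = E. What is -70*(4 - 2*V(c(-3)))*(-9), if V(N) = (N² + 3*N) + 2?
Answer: 0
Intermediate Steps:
V(N) = 2 + N² + 3*N
-70*(4 - 2*V(c(-3)))*(-9) = -70*(4 - 2*(2 + (-3)² + 3*(-3)))*(-9) = -70*(4 - 2*(2 + 9 - 9))*(-9) = -70*(4 - 2*2)*(-9) = -70*(4 - 4)*(-9) = -70*0*(-9) = 0*(-9) = 0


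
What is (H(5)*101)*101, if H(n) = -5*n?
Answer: -255025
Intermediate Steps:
(H(5)*101)*101 = (-5*5*101)*101 = -25*101*101 = -2525*101 = -255025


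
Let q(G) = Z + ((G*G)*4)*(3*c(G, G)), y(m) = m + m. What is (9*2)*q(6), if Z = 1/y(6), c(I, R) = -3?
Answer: -46653/2 ≈ -23327.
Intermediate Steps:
y(m) = 2*m
Z = 1/12 (Z = 1/(2*6) = 1/12 ≈ 0.083333)
q(G) = 1/12 - 36*G**2 (q(G) = 1/12 + ((G*G)*4)*(3*(-3)) = 1/12 + (G**2*4)*(-9) = 1/12 + (4*G**2)*(-9) = 1/12 - 36*G**2)
(9*2)*q(6) = (9*2)*(1/12 - 36*6**2) = 18*(1/12 - 36*36) = 18*(1/12 - 1296) = 18*(-15551/12) = -46653/2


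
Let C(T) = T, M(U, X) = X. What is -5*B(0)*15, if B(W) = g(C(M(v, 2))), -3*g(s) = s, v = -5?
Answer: 50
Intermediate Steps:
g(s) = -s/3
B(W) = -2/3 (B(W) = -1/3*2 = -2/3)
-5*B(0)*15 = -5*(-2/3)*15 = (10/3)*15 = 50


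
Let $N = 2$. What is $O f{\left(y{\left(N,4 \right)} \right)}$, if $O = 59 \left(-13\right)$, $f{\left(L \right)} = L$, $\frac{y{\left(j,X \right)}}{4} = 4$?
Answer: $-12272$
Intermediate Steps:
$y{\left(j,X \right)} = 16$ ($y{\left(j,X \right)} = 4 \cdot 4 = 16$)
$O = -767$
$O f{\left(y{\left(N,4 \right)} \right)} = \left(-767\right) 16 = -12272$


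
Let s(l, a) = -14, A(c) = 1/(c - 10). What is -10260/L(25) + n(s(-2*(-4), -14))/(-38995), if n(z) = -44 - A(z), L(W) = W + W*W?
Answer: -192028861/12166440 ≈ -15.783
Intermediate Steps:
L(W) = W + W**2
A(c) = 1/(-10 + c)
n(z) = -44 - 1/(-10 + z)
-10260/L(25) + n(s(-2*(-4), -14))/(-38995) = -10260*1/(25*(1 + 25)) + ((439 - 44*(-14))/(-10 - 14))/(-38995) = -10260/(25*26) + ((439 + 616)/(-24))*(-1/38995) = -10260/650 - 1/24*1055*(-1/38995) = -10260*1/650 - 1055/24*(-1/38995) = -1026/65 + 211/187176 = -192028861/12166440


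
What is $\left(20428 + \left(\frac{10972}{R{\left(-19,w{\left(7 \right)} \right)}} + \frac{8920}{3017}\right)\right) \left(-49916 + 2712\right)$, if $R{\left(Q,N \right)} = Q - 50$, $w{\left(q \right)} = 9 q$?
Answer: $- \frac{199204231484000}{208173} \approx -9.5692 \cdot 10^{8}$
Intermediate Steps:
$R{\left(Q,N \right)} = -50 + Q$ ($R{\left(Q,N \right)} = Q - 50 = -50 + Q$)
$\left(20428 + \left(\frac{10972}{R{\left(-19,w{\left(7 \right)} \right)}} + \frac{8920}{3017}\right)\right) \left(-49916 + 2712\right) = \left(20428 + \left(\frac{10972}{-50 - 19} + \frac{8920}{3017}\right)\right) \left(-49916 + 2712\right) = \left(20428 + \left(\frac{10972}{-69} + 8920 \cdot \frac{1}{3017}\right)\right) \left(-47204\right) = \left(20428 + \left(10972 \left(- \frac{1}{69}\right) + \frac{8920}{3017}\right)\right) \left(-47204\right) = \left(20428 + \left(- \frac{10972}{69} + \frac{8920}{3017}\right)\right) \left(-47204\right) = \left(20428 - \frac{32487044}{208173}\right) \left(-47204\right) = \frac{4220071000}{208173} \left(-47204\right) = - \frac{199204231484000}{208173}$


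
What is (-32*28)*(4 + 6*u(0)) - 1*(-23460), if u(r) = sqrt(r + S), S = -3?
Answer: 19876 - 5376*I*sqrt(3) ≈ 19876.0 - 9311.5*I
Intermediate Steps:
u(r) = sqrt(-3 + r) (u(r) = sqrt(r - 3) = sqrt(-3 + r))
(-32*28)*(4 + 6*u(0)) - 1*(-23460) = (-32*28)*(4 + 6*sqrt(-3 + 0)) - 1*(-23460) = -896*(4 + 6*sqrt(-3)) + 23460 = -896*(4 + 6*(I*sqrt(3))) + 23460 = -896*(4 + 6*I*sqrt(3)) + 23460 = (-3584 - 5376*I*sqrt(3)) + 23460 = 19876 - 5376*I*sqrt(3)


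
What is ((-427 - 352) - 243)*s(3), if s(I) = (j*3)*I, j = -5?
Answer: 45990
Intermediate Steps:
s(I) = -15*I (s(I) = (-5*3)*I = -15*I)
((-427 - 352) - 243)*s(3) = ((-427 - 352) - 243)*(-15*3) = (-779 - 243)*(-45) = -1022*(-45) = 45990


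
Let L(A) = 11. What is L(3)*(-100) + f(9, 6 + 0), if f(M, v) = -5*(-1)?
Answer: -1095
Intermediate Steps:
f(M, v) = 5
L(3)*(-100) + f(9, 6 + 0) = 11*(-100) + 5 = -1100 + 5 = -1095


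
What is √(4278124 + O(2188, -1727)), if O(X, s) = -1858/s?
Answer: √12759632104362/1727 ≈ 2068.4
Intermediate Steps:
√(4278124 + O(2188, -1727)) = √(4278124 - 1858/(-1727)) = √(4278124 - 1858*(-1/1727)) = √(4278124 + 1858/1727) = √(7388322006/1727) = √12759632104362/1727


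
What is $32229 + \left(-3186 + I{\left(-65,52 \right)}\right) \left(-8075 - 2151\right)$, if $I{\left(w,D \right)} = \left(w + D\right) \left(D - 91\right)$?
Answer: $27427683$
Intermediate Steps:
$I{\left(w,D \right)} = \left(-91 + D\right) \left(D + w\right)$ ($I{\left(w,D \right)} = \left(D + w\right) \left(-91 + D\right) = \left(-91 + D\right) \left(D + w\right)$)
$32229 + \left(-3186 + I{\left(-65,52 \right)}\right) \left(-8075 - 2151\right) = 32229 + \left(-3186 + \left(52^{2} - 4732 - -5915 + 52 \left(-65\right)\right)\right) \left(-8075 - 2151\right) = 32229 + \left(-3186 + \left(2704 - 4732 + 5915 - 3380\right)\right) \left(-10226\right) = 32229 + \left(-3186 + 507\right) \left(-10226\right) = 32229 - -27395454 = 32229 + 27395454 = 27427683$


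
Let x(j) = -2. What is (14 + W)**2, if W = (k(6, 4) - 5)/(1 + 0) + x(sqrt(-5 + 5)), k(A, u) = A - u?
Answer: 81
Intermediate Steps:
W = -5 (W = ((6 - 1*4) - 5)/(1 + 0) - 2 = ((6 - 4) - 5)/1 - 2 = (2 - 5)*1 - 2 = -3*1 - 2 = -3 - 2 = -5)
(14 + W)**2 = (14 - 5)**2 = 9**2 = 81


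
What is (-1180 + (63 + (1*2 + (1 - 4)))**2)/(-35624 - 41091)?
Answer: -2664/76715 ≈ -0.034726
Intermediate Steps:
(-1180 + (63 + (1*2 + (1 - 4)))**2)/(-35624 - 41091) = (-1180 + (63 + (2 - 3))**2)/(-76715) = (-1180 + (63 - 1)**2)*(-1/76715) = (-1180 + 62**2)*(-1/76715) = (-1180 + 3844)*(-1/76715) = 2664*(-1/76715) = -2664/76715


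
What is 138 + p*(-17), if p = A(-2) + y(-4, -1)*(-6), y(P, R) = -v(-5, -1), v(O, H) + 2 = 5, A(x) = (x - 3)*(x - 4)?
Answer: -678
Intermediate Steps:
A(x) = (-4 + x)*(-3 + x) (A(x) = (-3 + x)*(-4 + x) = (-4 + x)*(-3 + x))
v(O, H) = 3 (v(O, H) = -2 + 5 = 3)
y(P, R) = -3 (y(P, R) = -1*3 = -3)
p = 48 (p = (12 + (-2)**2 - 7*(-2)) - 3*(-6) = (12 + 4 + 14) + 18 = 30 + 18 = 48)
138 + p*(-17) = 138 + 48*(-17) = 138 - 816 = -678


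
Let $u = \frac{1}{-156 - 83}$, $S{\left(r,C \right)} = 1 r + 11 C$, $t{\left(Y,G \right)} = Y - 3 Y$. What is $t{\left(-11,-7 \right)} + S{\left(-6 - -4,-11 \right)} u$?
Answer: $\frac{5381}{239} \approx 22.515$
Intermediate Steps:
$t{\left(Y,G \right)} = - 2 Y$
$S{\left(r,C \right)} = r + 11 C$
$u = - \frac{1}{239}$ ($u = \frac{1}{-239} = - \frac{1}{239} \approx -0.0041841$)
$t{\left(-11,-7 \right)} + S{\left(-6 - -4,-11 \right)} u = \left(-2\right) \left(-11\right) + \left(\left(-6 - -4\right) + 11 \left(-11\right)\right) \left(- \frac{1}{239}\right) = 22 + \left(\left(-6 + 4\right) - 121\right) \left(- \frac{1}{239}\right) = 22 + \left(-2 - 121\right) \left(- \frac{1}{239}\right) = 22 - - \frac{123}{239} = 22 + \frac{123}{239} = \frac{5381}{239}$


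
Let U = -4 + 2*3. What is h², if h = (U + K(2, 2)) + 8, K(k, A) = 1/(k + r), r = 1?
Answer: 961/9 ≈ 106.78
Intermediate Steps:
K(k, A) = 1/(1 + k) (K(k, A) = 1/(k + 1) = 1/(1 + k))
U = 2 (U = -4 + 6 = 2)
h = 31/3 (h = (2 + 1/(1 + 2)) + 8 = (2 + 1/3) + 8 = (2 + ⅓) + 8 = 7/3 + 8 = 31/3 ≈ 10.333)
h² = (31/3)² = 961/9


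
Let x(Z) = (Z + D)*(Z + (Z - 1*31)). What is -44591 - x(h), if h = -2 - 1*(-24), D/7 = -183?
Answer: -28224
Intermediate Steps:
D = -1281 (D = 7*(-183) = -1281)
h = 22 (h = -2 + 24 = 22)
x(Z) = (-1281 + Z)*(-31 + 2*Z) (x(Z) = (Z - 1281)*(Z + (Z - 1*31)) = (-1281 + Z)*(Z + (Z - 31)) = (-1281 + Z)*(Z + (-31 + Z)) = (-1281 + Z)*(-31 + 2*Z))
-44591 - x(h) = -44591 - (39711 - 2593*22 + 2*22²) = -44591 - (39711 - 57046 + 2*484) = -44591 - (39711 - 57046 + 968) = -44591 - 1*(-16367) = -44591 + 16367 = -28224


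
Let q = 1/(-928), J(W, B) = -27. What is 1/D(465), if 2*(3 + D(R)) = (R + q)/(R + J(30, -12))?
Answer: -812928/2007265 ≈ -0.40499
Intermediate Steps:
q = -1/928 ≈ -0.0010776
D(R) = -3 + (-1/928 + R)/(2*(-27 + R)) (D(R) = -3 + ((R - 1/928)/(R - 27))/2 = -3 + ((-1/928 + R)/(-27 + R))/2 = -3 + (-1/928 + R)/(2*(-27 + R)))
1/D(465) = 1/(5*(30067 - 928*465)/(1856*(-27 + 465))) = 1/((5/1856)*(30067 - 431520)/438) = 1/((5/1856)*(1/438)*(-401453)) = 1/(-2007265/812928) = -812928/2007265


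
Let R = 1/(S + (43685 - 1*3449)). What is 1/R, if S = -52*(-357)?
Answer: 58800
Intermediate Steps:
S = 18564
R = 1/58800 (R = 1/(18564 + (43685 - 1*3449)) = 1/(18564 + (43685 - 3449)) = 1/(18564 + 40236) = 1/58800 ≈ 1.7007e-5)
1/R = 1/(1/58800) = 58800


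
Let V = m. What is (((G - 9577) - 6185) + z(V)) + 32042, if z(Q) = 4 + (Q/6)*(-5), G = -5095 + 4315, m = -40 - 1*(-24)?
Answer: 46552/3 ≈ 15517.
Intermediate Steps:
m = -16 (m = -40 + 24 = -16)
V = -16
G = -780
z(Q) = 4 - 5*Q/6 (z(Q) = 4 + (Q*(⅙))*(-5) = 4 + (Q/6)*(-5) = 4 - 5*Q/6)
(((G - 9577) - 6185) + z(V)) + 32042 = (((-780 - 9577) - 6185) + (4 - ⅚*(-16))) + 32042 = ((-10357 - 6185) + (4 + 40/3)) + 32042 = (-16542 + 52/3) + 32042 = -49574/3 + 32042 = 46552/3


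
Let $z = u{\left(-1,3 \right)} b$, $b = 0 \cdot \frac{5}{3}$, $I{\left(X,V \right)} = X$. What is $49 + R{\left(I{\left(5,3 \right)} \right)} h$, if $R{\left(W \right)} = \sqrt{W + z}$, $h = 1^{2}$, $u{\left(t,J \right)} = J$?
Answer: $49 + \sqrt{5} \approx 51.236$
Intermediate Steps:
$b = 0$ ($b = 0 \cdot 5 \cdot \frac{1}{3} = 0 \cdot \frac{5}{3} = 0$)
$h = 1$
$z = 0$ ($z = 3 \cdot 0 = 0$)
$R{\left(W \right)} = \sqrt{W}$ ($R{\left(W \right)} = \sqrt{W + 0} = \sqrt{W}$)
$49 + R{\left(I{\left(5,3 \right)} \right)} h = 49 + \sqrt{5} \cdot 1 = 49 + \sqrt{5}$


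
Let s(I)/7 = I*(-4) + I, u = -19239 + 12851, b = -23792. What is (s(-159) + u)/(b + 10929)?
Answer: 3049/12863 ≈ 0.23704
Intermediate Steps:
u = -6388
s(I) = -21*I (s(I) = 7*(I*(-4) + I) = 7*(-4*I + I) = 7*(-3*I) = -21*I)
(s(-159) + u)/(b + 10929) = (-21*(-159) - 6388)/(-23792 + 10929) = (3339 - 6388)/(-12863) = -3049*(-1/12863) = 3049/12863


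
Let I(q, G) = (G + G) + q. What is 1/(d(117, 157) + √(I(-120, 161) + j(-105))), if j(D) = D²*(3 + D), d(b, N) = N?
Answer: 157/1148997 - 2*I*√281087/1148997 ≈ 0.00013664 - 0.00092285*I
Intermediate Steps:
I(q, G) = q + 2*G (I(q, G) = 2*G + q = q + 2*G)
1/(d(117, 157) + √(I(-120, 161) + j(-105))) = 1/(157 + √((-120 + 2*161) + (-105)²*(3 - 105))) = 1/(157 + √((-120 + 322) + 11025*(-102))) = 1/(157 + √(202 - 1124550)) = 1/(157 + √(-1124348)) = 1/(157 + 2*I*√281087)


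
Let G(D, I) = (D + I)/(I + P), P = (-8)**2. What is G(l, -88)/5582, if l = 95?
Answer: -7/133968 ≈ -5.2251e-5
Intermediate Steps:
P = 64
G(D, I) = (D + I)/(64 + I) (G(D, I) = (D + I)/(I + 64) = (D + I)/(64 + I))
G(l, -88)/5582 = ((95 - 88)/(64 - 88))/5582 = (7/(-24))*(1/5582) = -1/24*7*(1/5582) = -7/24*1/5582 = -7/133968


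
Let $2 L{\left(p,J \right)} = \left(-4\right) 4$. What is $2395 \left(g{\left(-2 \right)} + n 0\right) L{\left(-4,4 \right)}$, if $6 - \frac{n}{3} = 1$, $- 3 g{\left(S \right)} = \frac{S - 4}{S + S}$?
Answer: $9580$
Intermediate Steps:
$g{\left(S \right)} = - \frac{-4 + S}{6 S}$ ($g{\left(S \right)} = - \frac{\left(S - 4\right) \frac{1}{S + S}}{3} = - \frac{\left(-4 + S\right) \frac{1}{2 S}}{3} = - \frac{\frac{1}{2} \frac{1}{S} \left(-4 + S\right)}{3} = - \frac{-4 + S}{6 S}$)
$n = 15$ ($n = 18 - 3 = 15$)
$L{\left(p,J \right)} = -8$ ($L{\left(p,J \right)} = \frac{\left(-4\right) 4}{2} = \frac{1}{2} \left(-16\right) = -8$)
$2395 \left(g{\left(-2 \right)} + n 0\right) L{\left(-4,4 \right)} = 2395 \left(\frac{4 - -2}{6 \left(-2\right)} + 15 \cdot 0\right) \left(-8\right) = 2395 \left(\frac{1}{6} \left(- \frac{1}{2}\right) \left(4 + 2\right) + 0\right) \left(-8\right) = 2395 \left(\frac{1}{6} \left(- \frac{1}{2}\right) 6 + 0\right) \left(-8\right) = 2395 \left(- \frac{1}{2} + 0\right) \left(-8\right) = 2395 \left(\left(- \frac{1}{2}\right) \left(-8\right)\right) = 2395 \cdot 4 = 9580$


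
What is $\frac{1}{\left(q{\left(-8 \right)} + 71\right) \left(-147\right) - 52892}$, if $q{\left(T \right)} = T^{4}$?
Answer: $- \frac{1}{665441} \approx -1.5028 \cdot 10^{-6}$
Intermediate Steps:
$\frac{1}{\left(q{\left(-8 \right)} + 71\right) \left(-147\right) - 52892} = \frac{1}{\left(\left(-8\right)^{4} + 71\right) \left(-147\right) - 52892} = \frac{1}{\left(4096 + 71\right) \left(-147\right) - 52892} = \frac{1}{4167 \left(-147\right) - 52892} = \frac{1}{-612549 - 52892} = \frac{1}{-665441} = - \frac{1}{665441}$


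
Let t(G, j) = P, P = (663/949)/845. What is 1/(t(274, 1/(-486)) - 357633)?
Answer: -61685/22060591554 ≈ -2.7962e-6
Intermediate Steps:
P = 51/61685 (P = (663*(1/949))*(1/845) = (51/73)*(1/845) = 51/61685 ≈ 0.00082678)
t(G, j) = 51/61685
1/(t(274, 1/(-486)) - 357633) = 1/(51/61685 - 357633) = 1/(-22060591554/61685) = -61685/22060591554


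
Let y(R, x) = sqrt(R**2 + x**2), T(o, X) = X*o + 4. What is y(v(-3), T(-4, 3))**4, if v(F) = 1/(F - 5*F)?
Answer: 84953089/20736 ≈ 4096.9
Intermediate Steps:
T(o, X) = 4 + X*o
v(F) = -1/(4*F) (v(F) = 1/(-4*F) = -1/(4*F))
y(v(-3), T(-4, 3))**4 = (sqrt((-1/4/(-3))**2 + (4 + 3*(-4))**2))**4 = (sqrt((-1/4*(-1/3))**2 + (4 - 12)**2))**4 = (sqrt((1/12)**2 + (-8)**2))**4 = (sqrt(1/144 + 64))**4 = (sqrt(9217/144))**4 = (sqrt(9217)/12)**4 = 84953089/20736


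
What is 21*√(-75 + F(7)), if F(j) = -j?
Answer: 21*I*√82 ≈ 190.16*I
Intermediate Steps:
21*√(-75 + F(7)) = 21*√(-75 - 1*7) = 21*√(-75 - 7) = 21*√(-82) = 21*(I*√82) = 21*I*√82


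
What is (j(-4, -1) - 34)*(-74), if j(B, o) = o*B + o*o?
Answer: 2146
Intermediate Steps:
j(B, o) = o² + B*o (j(B, o) = B*o + o² = o² + B*o)
(j(-4, -1) - 34)*(-74) = (-(-4 - 1) - 34)*(-74) = (-1*(-5) - 34)*(-74) = (5 - 34)*(-74) = -29*(-74) = 2146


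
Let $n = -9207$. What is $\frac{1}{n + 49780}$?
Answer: $\frac{1}{40573} \approx 2.4647 \cdot 10^{-5}$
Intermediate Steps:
$\frac{1}{n + 49780} = \frac{1}{-9207 + 49780} = \frac{1}{40573}$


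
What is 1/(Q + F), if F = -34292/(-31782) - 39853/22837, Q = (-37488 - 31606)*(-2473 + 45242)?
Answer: -362902767/1072407175641059183 ≈ -3.3840e-10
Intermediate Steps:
Q = -2955081286 (Q = -69094*42769 = -2955081286)
F = -241740821/362902767 (F = -34292*(-1/31782) - 39853*1/22837 = 17146/15891 - 39853/22837 = -241740821/362902767 ≈ -0.66613)
1/(Q + F) = 1/(-2955081286 - 241740821/362902767) = 1/(-1072407175641059183/362902767) = -362902767/1072407175641059183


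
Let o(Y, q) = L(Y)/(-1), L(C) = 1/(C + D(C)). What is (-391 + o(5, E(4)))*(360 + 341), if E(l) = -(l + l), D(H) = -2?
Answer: -822974/3 ≈ -2.7432e+5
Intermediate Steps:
E(l) = -2*l
L(C) = 1/(-2 + C) (L(C) = 1/(C - 2) = 1/(-2 + C))
o(Y, q) = -1/(-2 + Y) (o(Y, q) = 1/((-2 + Y)*(-1)) = -1/(-2 + Y))
(-391 + o(5, E(4)))*(360 + 341) = (-391 - 1/(-2 + 5))*(360 + 341) = (-391 - 1/3)*701 = -1174/3*701 = -822974/3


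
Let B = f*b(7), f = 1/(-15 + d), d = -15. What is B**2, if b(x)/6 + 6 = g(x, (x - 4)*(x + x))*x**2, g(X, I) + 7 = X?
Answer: 36/25 ≈ 1.4400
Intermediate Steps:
g(X, I) = -7 + X
b(x) = -36 + 6*x**2*(-7 + x) (b(x) = -36 + 6*((-7 + x)*x**2) = -36 + 6*(x**2*(-7 + x)) = -36 + 6*x**2*(-7 + x))
f = -1/30 (f = 1/(-15 - 15) = 1/(-30) = -1/30 ≈ -0.033333)
B = 6/5 (B = -(-36 + 6*7**2*(-7 + 7))/30 = -(-36 + 6*49*0)/30 = -(-36 + 0)/30 = -1/30*(-36) = 6/5 ≈ 1.2000)
B**2 = (6/5)**2 = 36/25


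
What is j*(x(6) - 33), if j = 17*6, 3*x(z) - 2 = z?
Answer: -3094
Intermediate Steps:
x(z) = 2/3 + z/3
j = 102
j*(x(6) - 33) = 102*((2/3 + (1/3)*6) - 33) = 102*((2/3 + 2) - 33) = 102*(8/3 - 33) = 102*(-91/3) = -3094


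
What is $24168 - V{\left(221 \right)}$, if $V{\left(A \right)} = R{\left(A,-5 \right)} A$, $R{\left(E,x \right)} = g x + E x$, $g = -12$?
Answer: $255113$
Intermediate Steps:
$R{\left(E,x \right)} = - 12 x + E x$
$V{\left(A \right)} = A \left(60 - 5 A\right)$ ($V{\left(A \right)} = - 5 \left(-12 + A\right) A = \left(60 - 5 A\right) A = A \left(60 - 5 A\right)$)
$24168 - V{\left(221 \right)} = 24168 - 5 \cdot 221 \left(12 - 221\right) = 24168 - 5 \cdot 221 \left(-209\right) = 24168 - -230945 = 24168 + 230945 = 255113$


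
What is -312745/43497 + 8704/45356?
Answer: -203033299/29012499 ≈ -6.9981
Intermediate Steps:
-312745/43497 + 8704/45356 = -312745*1/43497 + 8704*(1/45356) = -312745/43497 + 128/667 = -203033299/29012499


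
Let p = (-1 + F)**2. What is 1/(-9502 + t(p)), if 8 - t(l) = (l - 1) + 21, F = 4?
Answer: -1/9523 ≈ -0.00010501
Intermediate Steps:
p = 9 (p = (-1 + 4)**2 = 3**2 = 9)
t(l) = -12 - l (t(l) = 8 - ((l - 1) + 21) = 8 - ((-1 + l) + 21) = 8 - (20 + l) = 8 + (-20 - l) = -12 - l)
1/(-9502 + t(p)) = 1/(-9502 + (-12 - 1*9)) = 1/(-9502 + (-12 - 9)) = 1/(-9502 - 21) = 1/(-9523) = -1/9523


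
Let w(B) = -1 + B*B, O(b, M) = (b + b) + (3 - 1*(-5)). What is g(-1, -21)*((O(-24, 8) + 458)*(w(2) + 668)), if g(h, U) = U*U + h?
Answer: 123410320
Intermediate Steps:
g(h, U) = h + U² (g(h, U) = U² + h = h + U²)
O(b, M) = 8 + 2*b (O(b, M) = 2*b + (3 + 5) = 2*b + 8 = 8 + 2*b)
w(B) = -1 + B²
g(-1, -21)*((O(-24, 8) + 458)*(w(2) + 668)) = (-1 + (-21)²)*(((8 + 2*(-24)) + 458)*((-1 + 2²) + 668)) = (-1 + 441)*(((8 - 48) + 458)*((-1 + 4) + 668)) = 440*((-40 + 458)*(3 + 668)) = 440*(418*671) = 440*280478 = 123410320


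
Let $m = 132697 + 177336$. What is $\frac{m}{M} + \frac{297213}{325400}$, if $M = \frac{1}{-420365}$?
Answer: $- \frac{42408412973145787}{325400} \approx -1.3033 \cdot 10^{11}$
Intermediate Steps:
$M = - \frac{1}{420365} \approx -2.3789 \cdot 10^{-6}$
$m = 310033$
$\frac{m}{M} + \frac{297213}{325400} = \frac{310033}{- \frac{1}{420365}} + \frac{297213}{325400} = 310033 \left(-420365\right) + 297213 \cdot \frac{1}{325400} = -130327022045 + \frac{297213}{325400} = - \frac{42408412973145787}{325400}$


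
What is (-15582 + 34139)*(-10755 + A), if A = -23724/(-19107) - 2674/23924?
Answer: -460716389682563/2308666 ≈ -1.9956e+8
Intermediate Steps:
A = 28693381/25395326 (A = -23724*(-1/19107) - 2674*1/23924 = 2636/2123 - 1337/11962 = 28693381/25395326 ≈ 1.1299)
(-15582 + 34139)*(-10755 + A) = (-15582 + 34139)*(-10755 + 28693381/25395326) = 18557*(-273098037749/25395326) = -460716389682563/2308666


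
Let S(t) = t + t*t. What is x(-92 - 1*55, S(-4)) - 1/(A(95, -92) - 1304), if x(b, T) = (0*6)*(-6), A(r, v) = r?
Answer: 1/1209 ≈ 0.00082713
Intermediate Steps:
S(t) = t + t²
x(b, T) = 0 (x(b, T) = 0*(-6) = 0)
x(-92 - 1*55, S(-4)) - 1/(A(95, -92) - 1304) = 0 - 1/(95 - 1304) = 0 - 1/(-1209) = 0 - 1*(-1/1209) = 0 + 1/1209 = 1/1209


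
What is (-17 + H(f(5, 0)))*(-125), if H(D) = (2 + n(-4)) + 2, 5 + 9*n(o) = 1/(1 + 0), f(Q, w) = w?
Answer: 15125/9 ≈ 1680.6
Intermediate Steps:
n(o) = -4/9 (n(o) = -5/9 + 1/(9*(1 + 0)) = -5/9 + (⅑)/1 = -5/9 + (⅑)*1 = -5/9 + ⅑ = -4/9)
H(D) = 32/9 (H(D) = (2 - 4/9) + 2 = 14/9 + 2 = 32/9)
(-17 + H(f(5, 0)))*(-125) = (-17 + 32/9)*(-125) = -121/9*(-125) = 15125/9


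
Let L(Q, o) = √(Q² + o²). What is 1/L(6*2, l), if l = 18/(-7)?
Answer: 7*√205/1230 ≈ 0.081483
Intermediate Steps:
l = -18/7 (l = -⅐*18 = -18/7 ≈ -2.5714)
1/L(6*2, l) = 1/(√((6*2)² + (-18/7)²)) = 1/(√(12² + 324/49)) = 1/(√(144 + 324/49)) = 1/(√(7380/49)) = 1/(6*√205/7) = 7*√205/1230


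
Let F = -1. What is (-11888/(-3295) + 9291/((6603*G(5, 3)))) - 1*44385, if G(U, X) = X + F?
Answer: -643723691559/14504590 ≈ -44381.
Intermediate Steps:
G(U, X) = -1 + X (G(U, X) = X - 1 = -1 + X)
(-11888/(-3295) + 9291/((6603*G(5, 3)))) - 1*44385 = (-11888/(-3295) + 9291/((6603*(-1 + 3)))) - 1*44385 = (-11888*(-1/3295) + 9291/((6603*2))) - 44385 = (11888/3295 + 9291/13206) - 44385 = (11888/3295 + 9291*(1/13206)) - 44385 = (11888/3295 + 3097/4402) - 44385 = 62535591/14504590 - 44385 = -643723691559/14504590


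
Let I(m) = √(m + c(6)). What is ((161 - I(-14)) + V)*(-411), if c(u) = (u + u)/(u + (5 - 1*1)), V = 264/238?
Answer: -7928601/119 + 3288*I*√5/5 ≈ -66627.0 + 1470.4*I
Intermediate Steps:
V = 132/119 (V = 264*(1/238) = 132/119 ≈ 1.1092)
c(u) = 2*u/(4 + u) (c(u) = (2*u)/(u + (5 - 1)) = (2*u)/(u + 4) = (2*u)/(4 + u) = 2*u/(4 + u))
I(m) = √(6/5 + m) (I(m) = √(m + 2*6/(4 + 6)) = √(m + 2*6/10) = √(m + 2*6*(⅒)) = √(m + 6/5) = √(6/5 + m))
((161 - I(-14)) + V)*(-411) = ((161 - √(30 + 25*(-14))/5) + 132/119)*(-411) = ((161 - √(30 - 350)/5) + 132/119)*(-411) = ((161 - √(-320)/5) + 132/119)*(-411) = ((161 - 8*I*√5/5) + 132/119)*(-411) = (19291/119 - 8*I*√5/5)*(-411) = -7928601/119 + 3288*I*√5/5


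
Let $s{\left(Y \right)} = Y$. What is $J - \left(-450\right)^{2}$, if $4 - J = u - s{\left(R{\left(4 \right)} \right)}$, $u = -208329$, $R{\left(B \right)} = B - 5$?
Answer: $5832$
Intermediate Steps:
$R{\left(B \right)} = -5 + B$
$J = 208332$ ($J = 4 - \left(-208329 - \left(-5 + 4\right)\right) = 4 - \left(-208329 - -1\right) = 4 - \left(-208329 + 1\right) = 4 - -208328 = 4 + 208328 = 208332$)
$J - \left(-450\right)^{2} = 208332 - \left(-450\right)^{2} = 208332 - 202500 = 5832$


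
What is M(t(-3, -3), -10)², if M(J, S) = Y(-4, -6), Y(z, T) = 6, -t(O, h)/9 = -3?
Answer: 36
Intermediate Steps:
t(O, h) = 27 (t(O, h) = -9*(-3) = 27)
M(J, S) = 6
M(t(-3, -3), -10)² = 6² = 36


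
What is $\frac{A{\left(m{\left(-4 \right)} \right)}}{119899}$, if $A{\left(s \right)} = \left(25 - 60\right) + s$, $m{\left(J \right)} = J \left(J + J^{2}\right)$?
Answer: $- \frac{83}{119899} \approx -0.00069225$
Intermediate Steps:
$A{\left(s \right)} = -35 + s$
$\frac{A{\left(m{\left(-4 \right)} \right)}}{119899} = \frac{-35 + \left(-4\right)^{2} \left(1 - 4\right)}{119899} = \left(-35 + 16 \left(-3\right)\right) \frac{1}{119899} = \left(-35 - 48\right) \frac{1}{119899} = \left(-83\right) \frac{1}{119899} = - \frac{83}{119899}$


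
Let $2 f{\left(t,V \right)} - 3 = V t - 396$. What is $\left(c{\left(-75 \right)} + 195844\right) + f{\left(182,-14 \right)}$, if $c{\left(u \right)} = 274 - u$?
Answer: $\frac{389445}{2} \approx 1.9472 \cdot 10^{5}$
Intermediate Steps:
$f{\left(t,V \right)} = - \frac{393}{2} + \frac{V t}{2}$ ($f{\left(t,V \right)} = \frac{3}{2} + \frac{V t - 396}{2} = \frac{3}{2} + \frac{-396 + V t}{2} = \frac{3}{2} + \left(-198 + \frac{V t}{2}\right) = - \frac{393}{2} + \frac{V t}{2}$)
$\left(c{\left(-75 \right)} + 195844\right) + f{\left(182,-14 \right)} = \left(\left(274 - -75\right) + 195844\right) + \left(- \frac{393}{2} + \frac{1}{2} \left(-14\right) 182\right) = \left(\left(274 + 75\right) + 195844\right) - \frac{2941}{2} = \left(349 + 195844\right) - \frac{2941}{2} = 196193 - \frac{2941}{2} = \frac{389445}{2}$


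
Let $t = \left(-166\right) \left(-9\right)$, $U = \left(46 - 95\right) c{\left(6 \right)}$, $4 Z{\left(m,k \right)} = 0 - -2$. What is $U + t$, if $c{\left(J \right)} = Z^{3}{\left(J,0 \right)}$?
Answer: $\frac{11903}{8} \approx 1487.9$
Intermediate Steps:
$Z{\left(m,k \right)} = \frac{1}{2}$ ($Z{\left(m,k \right)} = \frac{0 - -2}{4} = \frac{0 + 2}{4} = \frac{1}{4} \cdot 2 = \frac{1}{2}$)
$c{\left(J \right)} = \frac{1}{8}$ ($c{\left(J \right)} = \left(\frac{1}{2}\right)^{3} = \frac{1}{8}$)
$U = - \frac{49}{8}$ ($U = \left(46 - 95\right) \frac{1}{8} = \left(-49\right) \frac{1}{8} = - \frac{49}{8} \approx -6.125$)
$t = 1494$
$U + t = - \frac{49}{8} + 1494 = \frac{11903}{8}$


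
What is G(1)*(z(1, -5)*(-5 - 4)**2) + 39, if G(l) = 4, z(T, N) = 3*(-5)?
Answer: -4821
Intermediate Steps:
z(T, N) = -15
G(1)*(z(1, -5)*(-5 - 4)**2) + 39 = 4*(-15*(-5 - 4)**2) + 39 = 4*(-15*(-9)**2) + 39 = 4*(-15*81) + 39 = 4*(-1215) + 39 = -4860 + 39 = -4821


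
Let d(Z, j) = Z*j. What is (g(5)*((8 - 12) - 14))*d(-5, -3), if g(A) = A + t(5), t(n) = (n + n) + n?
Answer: -5400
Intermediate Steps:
t(n) = 3*n (t(n) = 2*n + n = 3*n)
g(A) = 15 + A (g(A) = A + 3*5 = A + 15 = 15 + A)
(g(5)*((8 - 12) - 14))*d(-5, -3) = ((15 + 5)*((8 - 12) - 14))*(-5*(-3)) = (20*(-4 - 14))*15 = (20*(-18))*15 = -360*15 = -5400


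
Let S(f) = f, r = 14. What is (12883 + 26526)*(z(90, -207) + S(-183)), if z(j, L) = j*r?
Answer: 42443493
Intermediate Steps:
z(j, L) = 14*j (z(j, L) = j*14 = 14*j)
(12883 + 26526)*(z(90, -207) + S(-183)) = (12883 + 26526)*(14*90 - 183) = 39409*(1260 - 183) = 39409*1077 = 42443493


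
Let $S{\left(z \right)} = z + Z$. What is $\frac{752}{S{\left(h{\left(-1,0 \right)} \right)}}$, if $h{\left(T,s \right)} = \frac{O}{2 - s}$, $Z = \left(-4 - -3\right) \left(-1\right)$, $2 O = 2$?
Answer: $\frac{1504}{3} \approx 501.33$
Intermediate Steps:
$O = 1$ ($O = \frac{1}{2} \cdot 2 = 1$)
$Z = 1$ ($Z = \left(-4 + 3\right) \left(-1\right) = \left(-1\right) \left(-1\right) = 1$)
$h{\left(T,s \right)} = \frac{1}{2 - s}$ ($h{\left(T,s \right)} = 1 \frac{1}{2 - s} = \frac{1}{2 - s}$)
$S{\left(z \right)} = 1 + z$ ($S{\left(z \right)} = z + 1 = 1 + z$)
$\frac{752}{S{\left(h{\left(-1,0 \right)} \right)}} = \frac{752}{1 - \frac{1}{-2 + 0}} = \frac{752}{1 - \frac{1}{-2}} = \frac{752}{1 - - \frac{1}{2}} = \frac{752}{1 + \frac{1}{2}} = \frac{752}{\frac{3}{2}} = 752 \cdot \frac{2}{3} = \frac{1504}{3}$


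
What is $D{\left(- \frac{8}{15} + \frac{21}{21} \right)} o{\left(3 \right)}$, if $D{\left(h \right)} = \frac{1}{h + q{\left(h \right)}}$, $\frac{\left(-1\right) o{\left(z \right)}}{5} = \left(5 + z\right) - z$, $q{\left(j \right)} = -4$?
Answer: $\frac{375}{53} \approx 7.0755$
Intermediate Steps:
$o{\left(z \right)} = -25$ ($o{\left(z \right)} = - 5 \left(\left(5 + z\right) - z\right) = \left(-5\right) 5 = -25$)
$D{\left(h \right)} = \frac{1}{-4 + h}$ ($D{\left(h \right)} = \frac{1}{h - 4} = \frac{1}{-4 + h}$)
$D{\left(- \frac{8}{15} + \frac{21}{21} \right)} o{\left(3 \right)} = \frac{1}{-4 + \left(- \frac{8}{15} + \frac{21}{21}\right)} \left(-25\right) = \frac{1}{-4 + \left(\left(-8\right) \frac{1}{15} + 21 \cdot \frac{1}{21}\right)} \left(-25\right) = \frac{1}{-4 + \left(- \frac{8}{15} + 1\right)} \left(-25\right) = \frac{1}{-4 + \frac{7}{15}} \left(-25\right) = \frac{1}{- \frac{53}{15}} \left(-25\right) = \left(- \frac{15}{53}\right) \left(-25\right) = \frac{375}{53}$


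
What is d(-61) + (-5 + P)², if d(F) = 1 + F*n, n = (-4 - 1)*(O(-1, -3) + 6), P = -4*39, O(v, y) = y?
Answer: 26837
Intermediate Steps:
P = -156
n = -15 (n = (-4 - 1)*(-3 + 6) = -5*3 = -15)
d(F) = 1 - 15*F (d(F) = 1 + F*(-15) = 1 - 15*F)
d(-61) + (-5 + P)² = (1 - 15*(-61)) + (-5 - 156)² = (1 + 915) + (-161)² = 916 + 25921 = 26837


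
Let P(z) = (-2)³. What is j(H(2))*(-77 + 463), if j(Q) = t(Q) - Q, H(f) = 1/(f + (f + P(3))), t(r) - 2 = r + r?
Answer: 1351/2 ≈ 675.50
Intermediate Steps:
P(z) = -8
t(r) = 2 + 2*r (t(r) = 2 + (r + r) = 2 + 2*r)
H(f) = 1/(-8 + 2*f) (H(f) = 1/(f + (f - 8)) = 1/(f + (-8 + f)) = 1/(-8 + 2*f))
j(Q) = 2 + Q (j(Q) = (2 + 2*Q) - Q = 2 + Q)
j(H(2))*(-77 + 463) = (2 + 1/(2*(-4 + 2)))*(-77 + 463) = (2 + (½)/(-2))*386 = (2 + (½)*(-½))*386 = (2 - ¼)*386 = (7/4)*386 = 1351/2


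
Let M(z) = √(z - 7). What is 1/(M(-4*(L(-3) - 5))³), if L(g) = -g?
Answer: 1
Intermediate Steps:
M(z) = √(-7 + z)
1/(M(-4*(L(-3) - 5))³) = 1/((√(-7 - 4*(-1*(-3) - 5)))³) = 1/((√(-7 - 4*(3 - 5)))³) = 1/((√(-7 - 4*(-2)))³) = 1/((√(-7 + 8))³) = 1/((√1)³) = 1/(1³) = 1/1 = 1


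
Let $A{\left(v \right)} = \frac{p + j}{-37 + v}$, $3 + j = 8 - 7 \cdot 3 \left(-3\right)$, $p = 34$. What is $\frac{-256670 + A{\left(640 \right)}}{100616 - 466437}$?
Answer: $\frac{51590636}{73530021} \approx 0.70163$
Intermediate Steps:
$j = 68$ ($j = -3 - \left(-8 + 7 \cdot 3 \left(-3\right)\right) = -3 + \left(8 - -63\right) = -3 + \left(8 + 63\right) = -3 + 71 = 68$)
$A{\left(v \right)} = \frac{102}{-37 + v}$ ($A{\left(v \right)} = \frac{34 + 68}{-37 + v} = \frac{102}{-37 + v}$)
$\frac{-256670 + A{\left(640 \right)}}{100616 - 466437} = \frac{-256670 + \frac{102}{-37 + 640}}{100616 - 466437} = \frac{-256670 + \frac{102}{603}}{-365821} = \left(-256670 + 102 \cdot \frac{1}{603}\right) \left(- \frac{1}{365821}\right) = \left(-256670 + \frac{34}{201}\right) \left(- \frac{1}{365821}\right) = \left(- \frac{51590636}{201}\right) \left(- \frac{1}{365821}\right) = \frac{51590636}{73530021}$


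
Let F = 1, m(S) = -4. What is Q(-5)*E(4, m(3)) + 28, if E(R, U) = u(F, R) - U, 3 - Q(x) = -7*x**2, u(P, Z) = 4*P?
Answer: 1452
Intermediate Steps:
Q(x) = 3 + 7*x**2 (Q(x) = 3 - (-7)*x**2 = 3 + 7*x**2)
E(R, U) = 4 - U (E(R, U) = 4*1 - U = 4 - U)
Q(-5)*E(4, m(3)) + 28 = (3 + 7*(-5)**2)*(4 - 1*(-4)) + 28 = (3 + 7*25)*(4 + 4) + 28 = (3 + 175)*8 + 28 = 178*8 + 28 = 1424 + 28 = 1452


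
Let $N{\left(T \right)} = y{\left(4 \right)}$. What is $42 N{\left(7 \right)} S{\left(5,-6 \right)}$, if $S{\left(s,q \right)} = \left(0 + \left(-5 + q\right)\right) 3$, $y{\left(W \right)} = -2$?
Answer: $2772$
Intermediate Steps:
$S{\left(s,q \right)} = -15 + 3 q$ ($S{\left(s,q \right)} = \left(-5 + q\right) 3 = -15 + 3 q$)
$N{\left(T \right)} = -2$
$42 N{\left(7 \right)} S{\left(5,-6 \right)} = 42 \left(-2\right) \left(-15 + 3 \left(-6\right)\right) = - 84 \left(-15 - 18\right) = \left(-84\right) \left(-33\right) = 2772$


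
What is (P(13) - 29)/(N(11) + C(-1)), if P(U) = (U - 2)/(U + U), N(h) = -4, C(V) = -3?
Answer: 743/182 ≈ 4.0824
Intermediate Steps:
P(U) = (-2 + U)/(2*U) (P(U) = (-2 + U)/((2*U)) = (-2 + U)*(1/(2*U)) = (-2 + U)/(2*U))
(P(13) - 29)/(N(11) + C(-1)) = ((½)*(-2 + 13)/13 - 29)/(-4 - 3) = ((½)*(1/13)*11 - 29)/(-7) = (11/26 - 29)*(-⅐) = -743/26*(-⅐) = 743/182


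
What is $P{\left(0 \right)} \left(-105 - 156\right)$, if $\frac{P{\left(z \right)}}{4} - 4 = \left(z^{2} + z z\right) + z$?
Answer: $-4176$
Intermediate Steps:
$P{\left(z \right)} = 16 + 4 z + 8 z^{2}$ ($P{\left(z \right)} = 16 + 4 \left(\left(z^{2} + z z\right) + z\right) = 16 + 4 \left(\left(z^{2} + z^{2}\right) + z\right) = 16 + 4 \left(2 z^{2} + z\right) = 16 + 4 \left(z + 2 z^{2}\right) = 16 + \left(4 z + 8 z^{2}\right) = 16 + 4 z + 8 z^{2}$)
$P{\left(0 \right)} \left(-105 - 156\right) = \left(16 + 4 \cdot 0 + 8 \cdot 0^{2}\right) \left(-105 - 156\right) = \left(16 + 0 + 8 \cdot 0\right) \left(-261\right) = \left(16 + 0 + 0\right) \left(-261\right) = 16 \left(-261\right) = -4176$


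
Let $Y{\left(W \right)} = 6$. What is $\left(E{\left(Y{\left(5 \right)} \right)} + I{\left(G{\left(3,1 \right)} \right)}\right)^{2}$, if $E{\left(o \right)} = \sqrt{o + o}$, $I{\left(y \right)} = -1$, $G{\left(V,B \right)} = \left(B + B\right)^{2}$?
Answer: $13 - 4 \sqrt{3} \approx 6.0718$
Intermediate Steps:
$G{\left(V,B \right)} = 4 B^{2}$ ($G{\left(V,B \right)} = \left(2 B\right)^{2} = 4 B^{2}$)
$E{\left(o \right)} = \sqrt{2} \sqrt{o}$ ($E{\left(o \right)} = \sqrt{2 o} = \sqrt{2} \sqrt{o}$)
$\left(E{\left(Y{\left(5 \right)} \right)} + I{\left(G{\left(3,1 \right)} \right)}\right)^{2} = \left(\sqrt{2} \sqrt{6} - 1\right)^{2} = \left(2 \sqrt{3} - 1\right)^{2} = \left(-1 + 2 \sqrt{3}\right)^{2}$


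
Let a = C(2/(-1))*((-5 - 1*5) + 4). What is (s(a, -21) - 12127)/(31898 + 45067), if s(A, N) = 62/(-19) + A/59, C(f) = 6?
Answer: -4532903/28759255 ≈ -0.15762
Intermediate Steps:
a = -36 (a = 6*((-5 - 1*5) + 4) = 6*((-5 - 5) + 4) = 6*(-10 + 4) = 6*(-6) = -36)
s(A, N) = -62/19 + A/59 (s(A, N) = 62*(-1/19) + A*(1/59) = -62/19 + A/59)
(s(a, -21) - 12127)/(31898 + 45067) = ((-62/19 + (1/59)*(-36)) - 12127)/(31898 + 45067) = ((-62/19 - 36/59) - 12127)/76965 = (-4342/1121 - 12127)*(1/76965) = -13598709/1121*1/76965 = -4532903/28759255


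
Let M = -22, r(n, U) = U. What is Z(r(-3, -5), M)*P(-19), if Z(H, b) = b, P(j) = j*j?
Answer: -7942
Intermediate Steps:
P(j) = j²
Z(r(-3, -5), M)*P(-19) = -22*(-19)² = -22*361 = -7942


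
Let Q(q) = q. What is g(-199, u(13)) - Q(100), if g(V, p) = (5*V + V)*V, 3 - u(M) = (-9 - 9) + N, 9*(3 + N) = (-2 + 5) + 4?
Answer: 237506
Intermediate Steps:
N = -20/9 (N = -3 + ((-2 + 5) + 4)/9 = -3 + (3 + 4)/9 = -3 + (⅑)*7 = -3 + 7/9 = -20/9 ≈ -2.2222)
u(M) = 209/9 (u(M) = 3 - ((-9 - 9) - 20/9) = 3 - (-18 - 20/9) = 3 - 1*(-182/9) = 3 + 182/9 = 209/9)
g(V, p) = 6*V² (g(V, p) = (6*V)*V = 6*V²)
g(-199, u(13)) - Q(100) = 6*(-199)² - 1*100 = 6*39601 - 100 = 237606 - 100 = 237506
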